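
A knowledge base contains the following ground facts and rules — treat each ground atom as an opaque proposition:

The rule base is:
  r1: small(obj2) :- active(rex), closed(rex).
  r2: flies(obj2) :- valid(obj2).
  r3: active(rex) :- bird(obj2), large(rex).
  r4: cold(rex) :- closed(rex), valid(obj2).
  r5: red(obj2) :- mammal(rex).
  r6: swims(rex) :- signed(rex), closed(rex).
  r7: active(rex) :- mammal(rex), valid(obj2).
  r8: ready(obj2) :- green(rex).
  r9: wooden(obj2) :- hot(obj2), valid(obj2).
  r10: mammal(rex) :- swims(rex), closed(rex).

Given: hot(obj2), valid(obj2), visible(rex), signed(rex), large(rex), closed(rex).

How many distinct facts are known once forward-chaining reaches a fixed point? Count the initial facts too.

Round 1: r2 [flies(obj2) :- valid(obj2).]; r4 [cold(rex) :- closed(rex), valid(obj2).]; r6 [swims(rex) :- signed(rex), closed(rex).]; r9 [wooden(obj2) :- hot(obj2), valid(obj2).]. Adds flies(obj2), cold(rex), swims(rex), wooden(obj2).
Round 2: r10 [mammal(rex) :- swims(rex), closed(rex).]. Adds mammal(rex).
Round 3: r5 [red(obj2) :- mammal(rex).]; r7 [active(rex) :- mammal(rex), valid(obj2).]. Adds red(obj2), active(rex).
Round 4: r1 [small(obj2) :- active(rex), closed(rex).]. Adds small(obj2).
Closure: {active(rex), closed(rex), cold(rex), flies(obj2), hot(obj2), large(rex), mammal(rex), red(obj2), signed(rex), small(obj2), swims(rex), valid(obj2), visible(rex), wooden(obj2)} — 14 facts.

14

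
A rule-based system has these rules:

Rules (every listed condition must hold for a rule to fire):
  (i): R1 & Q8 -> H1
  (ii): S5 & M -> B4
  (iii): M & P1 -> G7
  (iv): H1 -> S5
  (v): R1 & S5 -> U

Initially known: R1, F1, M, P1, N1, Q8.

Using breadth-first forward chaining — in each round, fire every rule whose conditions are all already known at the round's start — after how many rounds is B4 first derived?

[1] (i) [R1 & Q8 -> H1]; (iii) [M & P1 -> G7]. ⇒ new: H1, G7.
[2] (iv) [H1 -> S5]. ⇒ new: S5.
[3] (ii) [S5 & M -> B4]; (v) [R1 & S5 -> U]. ⇒ new: B4, U.
B4 first appears in round 3.

3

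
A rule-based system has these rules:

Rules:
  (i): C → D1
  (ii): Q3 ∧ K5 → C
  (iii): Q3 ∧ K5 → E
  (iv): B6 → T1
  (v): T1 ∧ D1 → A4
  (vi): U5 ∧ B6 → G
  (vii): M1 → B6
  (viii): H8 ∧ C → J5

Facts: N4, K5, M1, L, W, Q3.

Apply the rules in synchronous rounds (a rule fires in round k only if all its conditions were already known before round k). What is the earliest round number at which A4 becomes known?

3

Round 1 — (ii), (iii), (vii), derive C, E, B6.
Round 2 — (i), (iv), derive D1, T1.
Round 3 — (v), derive A4.
A4 first appears in round 3.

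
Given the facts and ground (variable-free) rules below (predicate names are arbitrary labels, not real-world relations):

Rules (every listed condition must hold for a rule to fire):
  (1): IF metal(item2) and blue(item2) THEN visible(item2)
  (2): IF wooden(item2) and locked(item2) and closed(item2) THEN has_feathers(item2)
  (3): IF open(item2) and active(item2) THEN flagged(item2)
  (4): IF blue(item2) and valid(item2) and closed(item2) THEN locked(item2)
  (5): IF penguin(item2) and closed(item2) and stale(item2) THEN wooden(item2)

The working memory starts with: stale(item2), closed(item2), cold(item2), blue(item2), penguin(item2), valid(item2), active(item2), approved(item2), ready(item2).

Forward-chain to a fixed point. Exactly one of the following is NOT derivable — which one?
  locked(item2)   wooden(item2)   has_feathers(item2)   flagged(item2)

Round 1 fires (4), (5), giving locked(item2), wooden(item2).
Round 2 fires (2), giving has_feathers(item2).
Derived: wooden(item2) (round 1), has_feathers(item2) (round 2), locked(item2) (round 1). flagged(item2) never appears in any round.

flagged(item2)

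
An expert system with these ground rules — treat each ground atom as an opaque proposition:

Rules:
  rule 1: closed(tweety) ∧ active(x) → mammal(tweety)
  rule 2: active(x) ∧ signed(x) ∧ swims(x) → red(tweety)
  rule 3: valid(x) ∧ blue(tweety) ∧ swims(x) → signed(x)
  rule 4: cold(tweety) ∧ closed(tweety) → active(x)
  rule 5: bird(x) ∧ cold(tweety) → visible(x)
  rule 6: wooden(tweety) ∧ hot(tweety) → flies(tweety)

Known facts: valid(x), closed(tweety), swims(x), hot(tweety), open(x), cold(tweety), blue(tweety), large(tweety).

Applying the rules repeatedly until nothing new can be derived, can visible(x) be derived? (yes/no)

no

Round 1 fires rule 3, rule 4, giving signed(x), active(x).
Round 2 fires rule 1, rule 2, giving mammal(tweety), red(tweety).
Fixed point reached. visible(x) is concluded only by rule 5; rule 5 needs bird(x) (never derived).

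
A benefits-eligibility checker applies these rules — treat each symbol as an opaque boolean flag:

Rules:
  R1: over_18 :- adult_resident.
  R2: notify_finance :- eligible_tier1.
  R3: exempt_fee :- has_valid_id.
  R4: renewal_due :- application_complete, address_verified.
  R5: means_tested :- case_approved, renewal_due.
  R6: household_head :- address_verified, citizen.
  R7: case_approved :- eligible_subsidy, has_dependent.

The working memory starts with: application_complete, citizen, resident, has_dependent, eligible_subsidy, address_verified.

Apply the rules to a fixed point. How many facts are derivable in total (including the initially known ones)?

10

[1] R4 [renewal_due :- application_complete, address_verified.]; R6 [household_head :- address_verified, citizen.]; R7 [case_approved :- eligible_subsidy, has_dependent.]. ⇒ new: renewal_due, household_head, case_approved.
[2] R5 [means_tested :- case_approved, renewal_due.]. ⇒ new: means_tested.
Closure: {address_verified, application_complete, case_approved, citizen, eligible_subsidy, has_dependent, household_head, means_tested, renewal_due, resident} — 10 facts.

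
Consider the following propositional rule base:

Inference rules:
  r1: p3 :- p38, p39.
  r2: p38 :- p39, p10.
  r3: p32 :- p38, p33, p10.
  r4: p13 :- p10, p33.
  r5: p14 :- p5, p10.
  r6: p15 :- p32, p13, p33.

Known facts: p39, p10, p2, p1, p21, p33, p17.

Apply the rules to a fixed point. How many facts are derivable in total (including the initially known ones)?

Round 1: r2 [p38 :- p39, p10.]; r4 [p13 :- p10, p33.]. New: p38, p13.
Round 2: r1 [p3 :- p38, p39.]; r3 [p32 :- p38, p33, p10.]. New: p3, p32.
Round 3: r6 [p15 :- p32, p13, p33.]. New: p15.
Closure: {p1, p10, p13, p15, p17, p2, p21, p3, p32, p33, p38, p39} — 12 facts.

12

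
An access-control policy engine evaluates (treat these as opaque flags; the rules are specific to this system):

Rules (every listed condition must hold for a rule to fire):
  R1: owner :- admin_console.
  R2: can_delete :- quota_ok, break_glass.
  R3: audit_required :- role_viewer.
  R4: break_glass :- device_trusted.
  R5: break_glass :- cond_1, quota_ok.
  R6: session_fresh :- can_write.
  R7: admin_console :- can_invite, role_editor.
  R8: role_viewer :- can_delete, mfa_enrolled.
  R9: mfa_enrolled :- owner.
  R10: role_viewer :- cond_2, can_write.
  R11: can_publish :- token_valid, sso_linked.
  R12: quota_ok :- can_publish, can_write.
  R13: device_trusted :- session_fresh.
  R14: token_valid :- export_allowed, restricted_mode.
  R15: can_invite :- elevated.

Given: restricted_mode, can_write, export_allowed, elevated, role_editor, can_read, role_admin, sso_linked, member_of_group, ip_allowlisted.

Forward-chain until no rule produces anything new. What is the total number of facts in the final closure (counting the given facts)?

Round 1: R6 [session_fresh :- can_write.]; R14 [token_valid :- export_allowed, restricted_mode.]; R15 [can_invite :- elevated.]. Adds session_fresh, token_valid, can_invite.
Round 2: R7 [admin_console :- can_invite, role_editor.]; R11 [can_publish :- token_valid, sso_linked.]; R13 [device_trusted :- session_fresh.]. Adds admin_console, can_publish, device_trusted.
Round 3: R1 [owner :- admin_console.]; R4 [break_glass :- device_trusted.]; R12 [quota_ok :- can_publish, can_write.]. Adds owner, break_glass, quota_ok.
Round 4: R2 [can_delete :- quota_ok, break_glass.]; R9 [mfa_enrolled :- owner.]. Adds can_delete, mfa_enrolled.
Round 5: R8 [role_viewer :- can_delete, mfa_enrolled.]. Adds role_viewer.
Round 6: R3 [audit_required :- role_viewer.]. Adds audit_required.
Closure: {admin_console, audit_required, break_glass, can_delete, can_invite, can_publish, can_read, can_write, device_trusted, elevated, export_allowed, ip_allowlisted, member_of_group, mfa_enrolled, owner, quota_ok, restricted_mode, role_admin, role_editor, role_viewer, session_fresh, sso_linked, token_valid} — 23 facts.

23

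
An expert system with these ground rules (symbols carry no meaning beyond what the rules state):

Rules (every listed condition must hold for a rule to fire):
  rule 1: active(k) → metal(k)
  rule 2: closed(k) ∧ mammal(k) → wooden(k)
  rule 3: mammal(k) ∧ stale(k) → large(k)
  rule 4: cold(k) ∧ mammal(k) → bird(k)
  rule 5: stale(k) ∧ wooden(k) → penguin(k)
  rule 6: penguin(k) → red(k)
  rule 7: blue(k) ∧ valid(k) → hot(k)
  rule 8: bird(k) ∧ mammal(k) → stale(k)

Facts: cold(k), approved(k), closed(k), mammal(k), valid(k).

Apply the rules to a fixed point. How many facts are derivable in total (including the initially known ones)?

11

Round 1 fires rule 2, rule 4, giving wooden(k), bird(k).
Round 2 fires rule 8, giving stale(k).
Round 3 fires rule 3, rule 5, giving large(k), penguin(k).
Round 4 fires rule 6, giving red(k).
Closure: {approved(k), bird(k), closed(k), cold(k), large(k), mammal(k), penguin(k), red(k), stale(k), valid(k), wooden(k)} — 11 facts.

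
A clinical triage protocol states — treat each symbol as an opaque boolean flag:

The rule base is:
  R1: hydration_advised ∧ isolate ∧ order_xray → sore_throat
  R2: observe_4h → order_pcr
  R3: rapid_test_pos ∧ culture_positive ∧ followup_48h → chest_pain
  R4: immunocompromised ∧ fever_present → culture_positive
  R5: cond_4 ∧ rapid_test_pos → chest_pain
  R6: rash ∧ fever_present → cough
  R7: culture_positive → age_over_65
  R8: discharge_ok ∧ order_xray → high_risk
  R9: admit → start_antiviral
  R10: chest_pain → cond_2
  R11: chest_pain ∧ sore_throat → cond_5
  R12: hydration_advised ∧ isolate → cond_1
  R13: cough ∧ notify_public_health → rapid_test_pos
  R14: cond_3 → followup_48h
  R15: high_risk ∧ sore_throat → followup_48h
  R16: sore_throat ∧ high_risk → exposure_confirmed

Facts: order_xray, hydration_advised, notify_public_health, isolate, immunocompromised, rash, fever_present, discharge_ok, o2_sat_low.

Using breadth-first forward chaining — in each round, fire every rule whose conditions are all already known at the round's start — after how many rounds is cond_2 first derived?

Round 1: R1 [hydration_advised ∧ isolate ∧ order_xray → sore_throat]; R4 [immunocompromised ∧ fever_present → culture_positive]; R6 [rash ∧ fever_present → cough]; R8 [discharge_ok ∧ order_xray → high_risk]; R12 [hydration_advised ∧ isolate → cond_1]. New: sore_throat, culture_positive, cough, high_risk, cond_1.
Round 2: R7 [culture_positive → age_over_65]; R13 [cough ∧ notify_public_health → rapid_test_pos]; R15 [high_risk ∧ sore_throat → followup_48h]; R16 [sore_throat ∧ high_risk → exposure_confirmed]. New: age_over_65, rapid_test_pos, followup_48h, exposure_confirmed.
Round 3: R3 [rapid_test_pos ∧ culture_positive ∧ followup_48h → chest_pain]. New: chest_pain.
Round 4: R10 [chest_pain → cond_2]; R11 [chest_pain ∧ sore_throat → cond_5]. New: cond_2, cond_5.
cond_2 first appears in round 4.

4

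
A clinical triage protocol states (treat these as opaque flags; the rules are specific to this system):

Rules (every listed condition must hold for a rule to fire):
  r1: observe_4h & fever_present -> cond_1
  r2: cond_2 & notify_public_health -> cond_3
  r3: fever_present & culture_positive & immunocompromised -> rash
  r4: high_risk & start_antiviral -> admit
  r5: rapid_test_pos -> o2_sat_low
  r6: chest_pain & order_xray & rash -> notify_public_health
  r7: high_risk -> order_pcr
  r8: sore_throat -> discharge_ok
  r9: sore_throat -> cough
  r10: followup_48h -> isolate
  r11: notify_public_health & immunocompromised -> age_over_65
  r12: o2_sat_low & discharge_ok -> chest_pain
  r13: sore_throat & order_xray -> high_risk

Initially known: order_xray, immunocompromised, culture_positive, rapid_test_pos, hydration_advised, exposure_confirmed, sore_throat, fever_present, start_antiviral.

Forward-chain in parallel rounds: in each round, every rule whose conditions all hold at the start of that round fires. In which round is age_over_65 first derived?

4

Round 1: r3 [fever_present & culture_positive & immunocompromised -> rash]; r5 [rapid_test_pos -> o2_sat_low]; r8 [sore_throat -> discharge_ok]; r9 [sore_throat -> cough]; r13 [sore_throat & order_xray -> high_risk]. New: rash, o2_sat_low, discharge_ok, cough, high_risk.
Round 2: r4 [high_risk & start_antiviral -> admit]; r7 [high_risk -> order_pcr]; r12 [o2_sat_low & discharge_ok -> chest_pain]. New: admit, order_pcr, chest_pain.
Round 3: r6 [chest_pain & order_xray & rash -> notify_public_health]. New: notify_public_health.
Round 4: r11 [notify_public_health & immunocompromised -> age_over_65]. New: age_over_65.
age_over_65 first appears in round 4.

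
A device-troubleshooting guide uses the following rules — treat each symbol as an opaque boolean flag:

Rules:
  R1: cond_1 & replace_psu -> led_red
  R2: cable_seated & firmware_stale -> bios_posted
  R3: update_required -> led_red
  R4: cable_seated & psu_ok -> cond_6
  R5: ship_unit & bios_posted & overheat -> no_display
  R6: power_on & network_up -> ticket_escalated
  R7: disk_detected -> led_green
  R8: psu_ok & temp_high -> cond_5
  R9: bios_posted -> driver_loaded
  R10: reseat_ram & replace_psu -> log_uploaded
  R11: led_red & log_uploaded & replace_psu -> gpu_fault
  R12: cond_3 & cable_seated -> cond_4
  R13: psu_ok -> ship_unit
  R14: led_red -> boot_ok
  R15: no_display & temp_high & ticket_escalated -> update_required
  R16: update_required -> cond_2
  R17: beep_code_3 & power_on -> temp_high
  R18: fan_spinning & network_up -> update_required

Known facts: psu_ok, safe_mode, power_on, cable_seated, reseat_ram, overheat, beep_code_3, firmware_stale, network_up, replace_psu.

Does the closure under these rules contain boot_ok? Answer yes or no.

[1] R2 [cable_seated & firmware_stale -> bios_posted]; R4 [cable_seated & psu_ok -> cond_6]; R6 [power_on & network_up -> ticket_escalated]; R10 [reseat_ram & replace_psu -> log_uploaded]; R13 [psu_ok -> ship_unit]; R17 [beep_code_3 & power_on -> temp_high]. ⇒ new: bios_posted, cond_6, ticket_escalated, log_uploaded, ship_unit, temp_high.
[2] R5 [ship_unit & bios_posted & overheat -> no_display]; R8 [psu_ok & temp_high -> cond_5]; R9 [bios_posted -> driver_loaded]. ⇒ new: no_display, cond_5, driver_loaded.
[3] R15 [no_display & temp_high & ticket_escalated -> update_required]. ⇒ new: update_required.
[4] R3 [update_required -> led_red]; R16 [update_required -> cond_2]. ⇒ new: led_red, cond_2.
[5] R11 [led_red & log_uploaded & replace_psu -> gpu_fault]; R14 [led_red -> boot_ok]. ⇒ new: gpu_fault, boot_ok.
boot_ok appears in round 5, so it is derivable.

yes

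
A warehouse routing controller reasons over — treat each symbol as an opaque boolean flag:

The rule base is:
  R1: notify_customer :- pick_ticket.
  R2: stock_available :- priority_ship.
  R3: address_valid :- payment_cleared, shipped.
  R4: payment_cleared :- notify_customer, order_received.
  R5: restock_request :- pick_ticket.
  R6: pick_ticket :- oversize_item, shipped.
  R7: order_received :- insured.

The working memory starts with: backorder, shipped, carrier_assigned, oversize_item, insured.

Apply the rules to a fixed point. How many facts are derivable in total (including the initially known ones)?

Round 1: R6 [pick_ticket :- oversize_item, shipped.]; R7 [order_received :- insured.]. Adds pick_ticket, order_received.
Round 2: R1 [notify_customer :- pick_ticket.]; R5 [restock_request :- pick_ticket.]. Adds notify_customer, restock_request.
Round 3: R4 [payment_cleared :- notify_customer, order_received.]. Adds payment_cleared.
Round 4: R3 [address_valid :- payment_cleared, shipped.]. Adds address_valid.
Closure: {address_valid, backorder, carrier_assigned, insured, notify_customer, order_received, oversize_item, payment_cleared, pick_ticket, restock_request, shipped} — 11 facts.

11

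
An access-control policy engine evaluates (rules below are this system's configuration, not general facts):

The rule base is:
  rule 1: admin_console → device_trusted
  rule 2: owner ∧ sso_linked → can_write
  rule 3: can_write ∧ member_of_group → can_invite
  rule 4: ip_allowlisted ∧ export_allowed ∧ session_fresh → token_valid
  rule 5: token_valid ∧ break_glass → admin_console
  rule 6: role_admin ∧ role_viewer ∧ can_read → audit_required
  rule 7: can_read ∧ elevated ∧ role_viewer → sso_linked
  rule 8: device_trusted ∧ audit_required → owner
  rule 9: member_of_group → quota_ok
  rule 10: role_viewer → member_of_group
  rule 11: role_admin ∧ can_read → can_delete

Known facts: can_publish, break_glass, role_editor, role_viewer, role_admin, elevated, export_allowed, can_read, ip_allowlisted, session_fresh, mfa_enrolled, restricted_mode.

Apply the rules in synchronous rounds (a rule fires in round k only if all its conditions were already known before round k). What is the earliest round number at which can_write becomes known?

5

[1] rule 4 [ip_allowlisted ∧ export_allowed ∧ session_fresh → token_valid]; rule 6 [role_admin ∧ role_viewer ∧ can_read → audit_required]; rule 7 [can_read ∧ elevated ∧ role_viewer → sso_linked]; rule 10 [role_viewer → member_of_group]; rule 11 [role_admin ∧ can_read → can_delete]. ⇒ new: token_valid, audit_required, sso_linked, member_of_group, can_delete.
[2] rule 5 [token_valid ∧ break_glass → admin_console]; rule 9 [member_of_group → quota_ok]. ⇒ new: admin_console, quota_ok.
[3] rule 1 [admin_console → device_trusted]. ⇒ new: device_trusted.
[4] rule 8 [device_trusted ∧ audit_required → owner]. ⇒ new: owner.
[5] rule 2 [owner ∧ sso_linked → can_write]. ⇒ new: can_write.
can_write first appears in round 5.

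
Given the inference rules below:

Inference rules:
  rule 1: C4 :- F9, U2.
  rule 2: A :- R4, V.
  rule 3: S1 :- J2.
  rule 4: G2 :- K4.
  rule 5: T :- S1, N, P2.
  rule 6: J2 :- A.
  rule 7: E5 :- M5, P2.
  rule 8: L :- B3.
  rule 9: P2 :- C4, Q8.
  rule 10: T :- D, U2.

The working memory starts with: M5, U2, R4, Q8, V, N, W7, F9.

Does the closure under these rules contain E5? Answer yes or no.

yes

Round 1 — rule 1, rule 2, derive C4, A.
Round 2 — rule 6, rule 9, derive J2, P2.
Round 3 — rule 3, rule 7, derive S1, E5.
Round 4 — rule 5, derive T.
E5 appears in round 3, so it is derivable.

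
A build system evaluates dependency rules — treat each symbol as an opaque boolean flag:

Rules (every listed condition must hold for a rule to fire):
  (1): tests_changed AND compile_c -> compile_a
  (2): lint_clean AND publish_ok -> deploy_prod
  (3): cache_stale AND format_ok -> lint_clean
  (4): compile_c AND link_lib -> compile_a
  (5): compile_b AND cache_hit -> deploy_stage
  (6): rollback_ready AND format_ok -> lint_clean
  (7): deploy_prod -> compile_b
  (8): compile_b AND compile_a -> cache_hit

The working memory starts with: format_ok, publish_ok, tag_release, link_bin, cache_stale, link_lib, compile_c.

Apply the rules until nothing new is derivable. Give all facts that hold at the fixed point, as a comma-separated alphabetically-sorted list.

Round 1: (3) [cache_stale AND format_ok -> lint_clean]; (4) [compile_c AND link_lib -> compile_a]. Adds lint_clean, compile_a.
Round 2: (2) [lint_clean AND publish_ok -> deploy_prod]. Adds deploy_prod.
Round 3: (7) [deploy_prod -> compile_b]. Adds compile_b.
Round 4: (8) [compile_b AND compile_a -> cache_hit]. Adds cache_hit.
Round 5: (5) [compile_b AND cache_hit -> deploy_stage]. Adds deploy_stage.

cache_hit, cache_stale, compile_a, compile_b, compile_c, deploy_prod, deploy_stage, format_ok, link_bin, link_lib, lint_clean, publish_ok, tag_release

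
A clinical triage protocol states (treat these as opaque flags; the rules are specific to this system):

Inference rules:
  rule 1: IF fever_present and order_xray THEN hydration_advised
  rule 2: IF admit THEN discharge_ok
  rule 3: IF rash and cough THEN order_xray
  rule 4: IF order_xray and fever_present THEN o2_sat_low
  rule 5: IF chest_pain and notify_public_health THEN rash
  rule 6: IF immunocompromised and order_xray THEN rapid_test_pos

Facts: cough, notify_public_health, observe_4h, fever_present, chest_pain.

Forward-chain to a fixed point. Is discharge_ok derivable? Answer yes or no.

no

Round 1 fires rule 5, giving rash.
Round 2 fires rule 3, giving order_xray.
Round 3 fires rule 1, rule 4, giving hydration_advised, o2_sat_low.
Fixed point reached. discharge_ok is concluded only by rule 2; rule 2 needs admit (never derived).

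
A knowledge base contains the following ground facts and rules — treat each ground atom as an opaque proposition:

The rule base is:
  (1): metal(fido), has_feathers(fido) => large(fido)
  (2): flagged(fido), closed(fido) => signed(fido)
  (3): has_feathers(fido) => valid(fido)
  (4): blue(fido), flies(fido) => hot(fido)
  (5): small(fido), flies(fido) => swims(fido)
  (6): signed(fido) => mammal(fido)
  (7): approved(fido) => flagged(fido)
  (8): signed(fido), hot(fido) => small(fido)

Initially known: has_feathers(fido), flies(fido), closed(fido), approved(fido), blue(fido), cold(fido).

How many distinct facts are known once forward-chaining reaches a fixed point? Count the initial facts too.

Round 1 fires (3), (4), (7), giving valid(fido), hot(fido), flagged(fido).
Round 2 fires (2), giving signed(fido).
Round 3 fires (6), (8), giving mammal(fido), small(fido).
Round 4 fires (5), giving swims(fido).
Closure: {approved(fido), blue(fido), closed(fido), cold(fido), flagged(fido), flies(fido), has_feathers(fido), hot(fido), mammal(fido), signed(fido), small(fido), swims(fido), valid(fido)} — 13 facts.

13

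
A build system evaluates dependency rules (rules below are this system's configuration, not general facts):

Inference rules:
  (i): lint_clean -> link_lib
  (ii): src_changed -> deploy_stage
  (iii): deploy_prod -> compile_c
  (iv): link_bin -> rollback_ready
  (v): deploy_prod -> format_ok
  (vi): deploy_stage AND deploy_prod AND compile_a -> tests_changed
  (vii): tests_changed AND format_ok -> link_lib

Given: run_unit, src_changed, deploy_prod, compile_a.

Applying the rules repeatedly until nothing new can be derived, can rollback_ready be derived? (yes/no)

no

Round 1: (ii) [src_changed -> deploy_stage]; (iii) [deploy_prod -> compile_c]; (v) [deploy_prod -> format_ok]. New: deploy_stage, compile_c, format_ok.
Round 2: (vi) [deploy_stage AND deploy_prod AND compile_a -> tests_changed]. New: tests_changed.
Round 3: (vii) [tests_changed AND format_ok -> link_lib]. New: link_lib.
Fixed point reached. rollback_ready is concluded only by (iv); (iv) needs link_bin (never derived).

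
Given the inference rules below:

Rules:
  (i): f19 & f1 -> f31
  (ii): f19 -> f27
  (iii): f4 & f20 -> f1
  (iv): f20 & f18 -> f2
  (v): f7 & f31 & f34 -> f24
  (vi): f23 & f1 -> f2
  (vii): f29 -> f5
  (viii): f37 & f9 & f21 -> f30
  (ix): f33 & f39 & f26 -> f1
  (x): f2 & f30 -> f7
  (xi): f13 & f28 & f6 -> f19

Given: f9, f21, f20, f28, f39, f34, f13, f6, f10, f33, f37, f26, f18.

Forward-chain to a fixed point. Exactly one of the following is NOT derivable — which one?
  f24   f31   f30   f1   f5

Round 1: (iv) [f20 & f18 -> f2]; (viii) [f37 & f9 & f21 -> f30]; (ix) [f33 & f39 & f26 -> f1]; (xi) [f13 & f28 & f6 -> f19]. Adds f2, f30, f1, f19.
Round 2: (i) [f19 & f1 -> f31]; (ii) [f19 -> f27]; (x) [f2 & f30 -> f7]. Adds f31, f27, f7.
Round 3: (v) [f7 & f31 & f34 -> f24]. Adds f24.
Derived: f1 (round 1), f24 (round 3), f31 (round 2), f30 (round 1). f5 never appears in any round.

f5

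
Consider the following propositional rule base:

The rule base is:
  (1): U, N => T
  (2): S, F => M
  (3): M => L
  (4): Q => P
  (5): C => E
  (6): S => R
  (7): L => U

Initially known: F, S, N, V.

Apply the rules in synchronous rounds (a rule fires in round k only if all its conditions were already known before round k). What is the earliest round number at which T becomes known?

Round 1 fires (2), (6), giving M, R.
Round 2 fires (3), giving L.
Round 3 fires (7), giving U.
Round 4 fires (1), giving T.
T first appears in round 4.

4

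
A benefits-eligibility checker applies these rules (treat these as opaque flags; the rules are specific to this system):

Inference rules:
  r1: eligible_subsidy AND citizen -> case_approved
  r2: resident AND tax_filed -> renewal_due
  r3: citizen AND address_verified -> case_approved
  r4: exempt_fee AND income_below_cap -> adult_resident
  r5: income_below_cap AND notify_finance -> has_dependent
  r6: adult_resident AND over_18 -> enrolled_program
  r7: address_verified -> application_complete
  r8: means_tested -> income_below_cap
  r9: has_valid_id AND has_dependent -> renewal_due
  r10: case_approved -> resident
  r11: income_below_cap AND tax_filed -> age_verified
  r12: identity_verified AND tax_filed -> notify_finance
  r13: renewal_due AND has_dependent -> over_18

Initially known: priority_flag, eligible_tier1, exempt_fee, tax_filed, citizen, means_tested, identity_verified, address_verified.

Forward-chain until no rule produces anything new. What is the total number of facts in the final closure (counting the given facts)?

Round 1 — r3, r7, r8, r12, derive case_approved, application_complete, income_below_cap, notify_finance.
Round 2 — r4, r5, r10, r11, derive adult_resident, has_dependent, resident, age_verified.
Round 3 — r2, derive renewal_due.
Round 4 — r13, derive over_18.
Round 5 — r6, derive enrolled_program.
Closure: {address_verified, adult_resident, age_verified, application_complete, case_approved, citizen, eligible_tier1, enrolled_program, exempt_fee, has_dependent, identity_verified, income_below_cap, means_tested, notify_finance, over_18, priority_flag, renewal_due, resident, tax_filed} — 19 facts.

19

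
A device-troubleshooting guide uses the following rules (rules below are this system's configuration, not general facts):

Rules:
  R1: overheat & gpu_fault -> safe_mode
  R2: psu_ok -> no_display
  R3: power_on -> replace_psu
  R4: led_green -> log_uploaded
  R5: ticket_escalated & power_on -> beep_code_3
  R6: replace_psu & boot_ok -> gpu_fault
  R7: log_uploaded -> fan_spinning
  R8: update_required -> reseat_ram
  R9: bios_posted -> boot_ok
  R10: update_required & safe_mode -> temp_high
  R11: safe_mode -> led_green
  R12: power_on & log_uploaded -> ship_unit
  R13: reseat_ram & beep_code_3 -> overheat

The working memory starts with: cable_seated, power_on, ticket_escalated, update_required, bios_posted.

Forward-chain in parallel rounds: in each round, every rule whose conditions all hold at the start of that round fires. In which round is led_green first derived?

Round 1 fires R3, R5, R8, R9, giving replace_psu, beep_code_3, reseat_ram, boot_ok.
Round 2 fires R6, R13, giving gpu_fault, overheat.
Round 3 fires R1, giving safe_mode.
Round 4 fires R10, R11, giving temp_high, led_green.
led_green first appears in round 4.

4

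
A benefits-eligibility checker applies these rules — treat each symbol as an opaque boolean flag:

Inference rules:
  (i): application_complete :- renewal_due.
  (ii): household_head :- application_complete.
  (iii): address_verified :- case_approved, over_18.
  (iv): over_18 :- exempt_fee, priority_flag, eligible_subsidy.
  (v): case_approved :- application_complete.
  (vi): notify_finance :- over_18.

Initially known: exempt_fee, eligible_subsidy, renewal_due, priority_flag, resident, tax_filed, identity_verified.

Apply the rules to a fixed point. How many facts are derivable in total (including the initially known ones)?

13

Round 1: (i) [application_complete :- renewal_due.]; (iv) [over_18 :- exempt_fee, priority_flag, eligible_subsidy.]. Adds application_complete, over_18.
Round 2: (ii) [household_head :- application_complete.]; (v) [case_approved :- application_complete.]; (vi) [notify_finance :- over_18.]. Adds household_head, case_approved, notify_finance.
Round 3: (iii) [address_verified :- case_approved, over_18.]. Adds address_verified.
Closure: {address_verified, application_complete, case_approved, eligible_subsidy, exempt_fee, household_head, identity_verified, notify_finance, over_18, priority_flag, renewal_due, resident, tax_filed} — 13 facts.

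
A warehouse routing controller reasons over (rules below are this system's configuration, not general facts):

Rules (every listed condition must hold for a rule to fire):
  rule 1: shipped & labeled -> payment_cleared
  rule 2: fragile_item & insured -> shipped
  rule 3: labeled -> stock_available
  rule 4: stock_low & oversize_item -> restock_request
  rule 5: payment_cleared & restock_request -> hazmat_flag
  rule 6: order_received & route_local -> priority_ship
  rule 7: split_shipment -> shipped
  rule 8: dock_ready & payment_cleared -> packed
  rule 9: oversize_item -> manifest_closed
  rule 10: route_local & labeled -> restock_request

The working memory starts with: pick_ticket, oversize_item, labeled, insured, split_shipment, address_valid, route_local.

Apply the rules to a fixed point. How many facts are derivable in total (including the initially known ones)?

13

Round 1: rule 3 [labeled -> stock_available]; rule 7 [split_shipment -> shipped]; rule 9 [oversize_item -> manifest_closed]; rule 10 [route_local & labeled -> restock_request]. Adds stock_available, shipped, manifest_closed, restock_request.
Round 2: rule 1 [shipped & labeled -> payment_cleared]. Adds payment_cleared.
Round 3: rule 5 [payment_cleared & restock_request -> hazmat_flag]. Adds hazmat_flag.
Closure: {address_valid, hazmat_flag, insured, labeled, manifest_closed, oversize_item, payment_cleared, pick_ticket, restock_request, route_local, shipped, split_shipment, stock_available} — 13 facts.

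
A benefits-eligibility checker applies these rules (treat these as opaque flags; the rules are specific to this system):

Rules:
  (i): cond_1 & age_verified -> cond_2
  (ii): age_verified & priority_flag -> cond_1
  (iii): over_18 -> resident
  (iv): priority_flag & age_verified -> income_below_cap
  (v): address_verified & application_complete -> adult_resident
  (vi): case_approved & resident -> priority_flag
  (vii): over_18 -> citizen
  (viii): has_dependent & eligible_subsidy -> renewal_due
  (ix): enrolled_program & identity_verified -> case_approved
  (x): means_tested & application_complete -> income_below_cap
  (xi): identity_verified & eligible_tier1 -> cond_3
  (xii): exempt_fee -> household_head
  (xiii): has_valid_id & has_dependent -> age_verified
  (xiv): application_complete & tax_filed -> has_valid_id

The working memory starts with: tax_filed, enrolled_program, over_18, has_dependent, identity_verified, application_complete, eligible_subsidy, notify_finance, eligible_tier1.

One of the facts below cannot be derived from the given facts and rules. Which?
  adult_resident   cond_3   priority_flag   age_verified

Round 1 — (iii), (vii), (viii), (ix), (xi), (xiv), derive resident, citizen, renewal_due, case_approved, cond_3, has_valid_id.
Round 2 — (vi), (xiii), derive priority_flag, age_verified.
Round 3 — (ii), (iv), derive cond_1, income_below_cap.
Round 4 — (i), derive cond_2.
Derived: age_verified (round 2), priority_flag (round 2), cond_3 (round 1). adult_resident never appears in any round.

adult_resident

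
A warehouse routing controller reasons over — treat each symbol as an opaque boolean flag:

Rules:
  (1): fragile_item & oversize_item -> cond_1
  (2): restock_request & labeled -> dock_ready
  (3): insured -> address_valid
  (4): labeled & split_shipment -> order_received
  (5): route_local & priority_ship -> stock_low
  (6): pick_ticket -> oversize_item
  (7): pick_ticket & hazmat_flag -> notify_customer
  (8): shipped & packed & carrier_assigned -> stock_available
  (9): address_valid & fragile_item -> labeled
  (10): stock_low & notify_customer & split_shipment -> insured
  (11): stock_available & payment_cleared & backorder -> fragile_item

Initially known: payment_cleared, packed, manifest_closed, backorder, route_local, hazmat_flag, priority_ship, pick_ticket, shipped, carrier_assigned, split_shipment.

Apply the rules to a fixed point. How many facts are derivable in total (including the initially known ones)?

21

Round 1 — (5), (6), (7), (8), derive stock_low, oversize_item, notify_customer, stock_available.
Round 2 — (10), (11), derive insured, fragile_item.
Round 3 — (1), (3), derive cond_1, address_valid.
Round 4 — (9), derive labeled.
Round 5 — (4), derive order_received.
Closure: {address_valid, backorder, carrier_assigned, cond_1, fragile_item, hazmat_flag, insured, labeled, manifest_closed, notify_customer, order_received, oversize_item, packed, payment_cleared, pick_ticket, priority_ship, route_local, shipped, split_shipment, stock_available, stock_low} — 21 facts.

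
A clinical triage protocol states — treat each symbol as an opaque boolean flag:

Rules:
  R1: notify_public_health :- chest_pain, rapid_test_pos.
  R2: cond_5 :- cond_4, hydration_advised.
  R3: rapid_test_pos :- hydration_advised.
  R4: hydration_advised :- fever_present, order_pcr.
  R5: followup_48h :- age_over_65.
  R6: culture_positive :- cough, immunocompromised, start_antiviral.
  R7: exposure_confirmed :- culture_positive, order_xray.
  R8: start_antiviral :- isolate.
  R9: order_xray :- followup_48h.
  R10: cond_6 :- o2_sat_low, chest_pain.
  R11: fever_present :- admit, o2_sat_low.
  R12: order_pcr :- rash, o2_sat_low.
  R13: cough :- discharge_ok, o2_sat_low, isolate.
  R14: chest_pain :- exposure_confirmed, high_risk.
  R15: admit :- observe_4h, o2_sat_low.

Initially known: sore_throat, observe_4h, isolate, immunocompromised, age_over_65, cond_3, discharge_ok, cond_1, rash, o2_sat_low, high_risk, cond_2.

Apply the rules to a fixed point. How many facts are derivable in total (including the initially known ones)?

Round 1 fires R5, R8, R12, R13, R15, giving followup_48h, start_antiviral, order_pcr, cough, admit.
Round 2 fires R6, R9, R11, giving culture_positive, order_xray, fever_present.
Round 3 fires R4, R7, giving hydration_advised, exposure_confirmed.
Round 4 fires R3, R14, giving rapid_test_pos, chest_pain.
Round 5 fires R1, R10, giving notify_public_health, cond_6.
Closure: {admit, age_over_65, chest_pain, cond_1, cond_2, cond_3, cond_6, cough, culture_positive, discharge_ok, exposure_confirmed, fever_present, followup_48h, high_risk, hydration_advised, immunocompromised, isolate, notify_public_health, o2_sat_low, observe_4h, order_pcr, order_xray, rapid_test_pos, rash, sore_throat, start_antiviral} — 26 facts.

26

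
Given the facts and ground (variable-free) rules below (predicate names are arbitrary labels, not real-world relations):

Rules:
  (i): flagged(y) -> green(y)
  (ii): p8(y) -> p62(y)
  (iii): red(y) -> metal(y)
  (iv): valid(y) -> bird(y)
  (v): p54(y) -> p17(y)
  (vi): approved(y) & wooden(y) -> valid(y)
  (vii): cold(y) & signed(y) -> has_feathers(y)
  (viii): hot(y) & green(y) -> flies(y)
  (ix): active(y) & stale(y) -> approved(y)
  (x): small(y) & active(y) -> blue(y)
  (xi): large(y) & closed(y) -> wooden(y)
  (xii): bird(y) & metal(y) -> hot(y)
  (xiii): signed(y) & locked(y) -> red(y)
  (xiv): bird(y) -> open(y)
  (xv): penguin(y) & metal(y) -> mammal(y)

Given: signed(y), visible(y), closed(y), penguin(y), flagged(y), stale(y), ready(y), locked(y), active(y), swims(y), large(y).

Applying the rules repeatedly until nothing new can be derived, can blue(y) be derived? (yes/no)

Round 1: (i) [flagged(y) -> green(y)]; (ix) [active(y) & stale(y) -> approved(y)]; (xi) [large(y) & closed(y) -> wooden(y)]; (xiii) [signed(y) & locked(y) -> red(y)]. Adds green(y), approved(y), wooden(y), red(y).
Round 2: (iii) [red(y) -> metal(y)]; (vi) [approved(y) & wooden(y) -> valid(y)]. Adds metal(y), valid(y).
Round 3: (iv) [valid(y) -> bird(y)]; (xv) [penguin(y) & metal(y) -> mammal(y)]. Adds bird(y), mammal(y).
Round 4: (xii) [bird(y) & metal(y) -> hot(y)]; (xiv) [bird(y) -> open(y)]. Adds hot(y), open(y).
Round 5: (viii) [hot(y) & green(y) -> flies(y)]. Adds flies(y).
Fixed point reached. blue(y) is concluded only by (x); (x) needs small(y) (never derived).

no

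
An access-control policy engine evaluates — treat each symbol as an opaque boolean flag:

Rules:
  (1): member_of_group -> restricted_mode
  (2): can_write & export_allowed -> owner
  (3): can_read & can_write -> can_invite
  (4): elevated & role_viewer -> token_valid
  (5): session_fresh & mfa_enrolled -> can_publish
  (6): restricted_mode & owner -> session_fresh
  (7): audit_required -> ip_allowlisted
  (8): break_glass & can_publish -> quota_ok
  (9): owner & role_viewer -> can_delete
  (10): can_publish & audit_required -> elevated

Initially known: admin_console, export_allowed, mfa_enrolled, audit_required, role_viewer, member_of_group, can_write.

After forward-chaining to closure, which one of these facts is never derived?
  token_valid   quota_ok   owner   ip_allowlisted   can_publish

Round 1: (1) [member_of_group -> restricted_mode]; (2) [can_write & export_allowed -> owner]; (7) [audit_required -> ip_allowlisted]. New: restricted_mode, owner, ip_allowlisted.
Round 2: (6) [restricted_mode & owner -> session_fresh]; (9) [owner & role_viewer -> can_delete]. New: session_fresh, can_delete.
Round 3: (5) [session_fresh & mfa_enrolled -> can_publish]. New: can_publish.
Round 4: (10) [can_publish & audit_required -> elevated]. New: elevated.
Round 5: (4) [elevated & role_viewer -> token_valid]. New: token_valid.
Derived: owner (round 1), can_publish (round 3), ip_allowlisted (round 1), token_valid (round 5). quota_ok never appears in any round.

quota_ok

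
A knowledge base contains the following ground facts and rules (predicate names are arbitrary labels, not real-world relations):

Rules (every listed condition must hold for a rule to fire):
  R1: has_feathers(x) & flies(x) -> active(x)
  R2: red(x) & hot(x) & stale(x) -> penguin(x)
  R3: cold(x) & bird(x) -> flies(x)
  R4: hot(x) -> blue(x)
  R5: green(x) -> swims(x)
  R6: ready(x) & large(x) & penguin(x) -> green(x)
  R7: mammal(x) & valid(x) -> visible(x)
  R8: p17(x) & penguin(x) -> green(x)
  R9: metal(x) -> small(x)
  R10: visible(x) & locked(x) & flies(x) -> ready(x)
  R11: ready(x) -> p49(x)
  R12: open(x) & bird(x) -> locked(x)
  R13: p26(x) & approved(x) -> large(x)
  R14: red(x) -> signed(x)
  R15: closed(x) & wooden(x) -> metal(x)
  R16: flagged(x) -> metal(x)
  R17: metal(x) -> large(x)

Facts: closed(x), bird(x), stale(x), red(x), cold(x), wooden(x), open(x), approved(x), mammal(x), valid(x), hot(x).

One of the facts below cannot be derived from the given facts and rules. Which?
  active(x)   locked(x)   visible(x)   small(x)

Round 1 fires R2, R3, R4, R7, R12, R14, R15, giving penguin(x), flies(x), blue(x), visible(x), locked(x), signed(x), metal(x).
Round 2 fires R9, R10, R17, giving small(x), ready(x), large(x).
Round 3 fires R6, R11, giving green(x), p49(x).
Round 4 fires R5, giving swims(x).
Derived: small(x) (round 2), locked(x) (round 1), visible(x) (round 1). active(x) never appears in any round.

active(x)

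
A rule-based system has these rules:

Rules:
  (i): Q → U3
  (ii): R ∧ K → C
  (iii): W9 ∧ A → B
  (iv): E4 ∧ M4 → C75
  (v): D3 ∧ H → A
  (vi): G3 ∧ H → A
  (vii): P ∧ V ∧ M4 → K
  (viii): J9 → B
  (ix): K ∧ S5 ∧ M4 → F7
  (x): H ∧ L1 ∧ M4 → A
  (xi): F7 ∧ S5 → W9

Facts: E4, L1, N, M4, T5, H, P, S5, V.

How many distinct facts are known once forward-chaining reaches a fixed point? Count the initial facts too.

15

Round 1 fires (iv), (vii), (x), giving C75, K, A.
Round 2 fires (ix), giving F7.
Round 3 fires (xi), giving W9.
Round 4 fires (iii), giving B.
Closure: {A, B, C75, E4, F7, H, K, L1, M4, N, P, S5, T5, V, W9} — 15 facts.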